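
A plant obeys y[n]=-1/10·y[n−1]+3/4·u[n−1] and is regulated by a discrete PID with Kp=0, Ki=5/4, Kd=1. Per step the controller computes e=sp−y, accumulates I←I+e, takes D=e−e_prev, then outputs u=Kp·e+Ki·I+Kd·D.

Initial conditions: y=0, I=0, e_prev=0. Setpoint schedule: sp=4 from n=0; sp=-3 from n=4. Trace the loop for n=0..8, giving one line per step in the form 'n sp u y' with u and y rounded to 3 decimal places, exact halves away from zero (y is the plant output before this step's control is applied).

0 4 9.000 0.000
1 4 -5.188 6.750
2 4 23.585 -4.566
3 4 -28.123 18.145
4 -3 53.524 -22.907
5 -3 -102.661 42.434
6 -3 184.152 -81.239
7 -3 -353.545 146.238
8 -3 645.931 -279.783

(exact arithmetic carried between steps; '≈' marks a value shown rounded to 6 d.p. or computed from one; I and e_prev carry over from the previous line; the table rounds u and y to 3 d.p., halves away from zero)
n=0: y=0, sp=4, e=sp−y=4; I=4, D=e−e_prev=4; u=0·4+5/4·4+1·4=9; next y=-1/10·0+3/4·9=6.75
n=1: y=6.75, sp=4, e=sp−y=-2.75; I=1.25, D=e−e_prev=-6.75; u=0·(-2.75)+5/4·1.25+1·(-6.75)=-5.1875; next y=-1/10·6.75+3/4·(-5.1875)=-4.565625
n=2: y=-4.565625, sp=4, e=sp−y=8.565625; I=9.815625, D=e−e_prev=11.315625; u=0·8.565625+5/4·9.815625+1·11.315625≈23.585156; next y=-1/10·(-4.565625)+3/4·23.585156≈18.145430
n=3: y≈18.145430, sp=4, e=sp−y≈-14.145430; I≈-4.329805, D=e−e_prev≈-22.711055; u=0·(-14.145430)+5/4·(-4.329805)+1·(-22.711055)≈-28.123311; next y=-1/10·18.145430+3/4·(-28.123311)≈-22.907026
n=4: y≈-22.907026, sp=-3, e=sp−y≈19.907026; I≈15.577221, D=e−e_prev≈34.052456; u=0·19.907026+5/4·15.577221+1·34.052456≈53.523982; next y=-1/10·(-22.907026)+3/4·53.523982≈42.433689
n=5: y≈42.433689, sp=-3, e=sp−y≈-45.433689; I≈-29.856468, D=e−e_prev≈-65.340715; u=0·(-45.433689)+5/4·(-29.856468)+1·(-65.340715)≈-102.661300; next y=-1/10·42.433689+3/4·(-102.661300)≈-81.239344
n=6: y≈-81.239344, sp=-3, e=sp−y≈78.239344; I≈48.382876, D=e−e_prev≈123.673033; u=0·78.239344+5/4·48.382876+1·123.673033≈184.151628; next y=-1/10·(-81.239344)+3/4·184.151628≈146.237655
n=7: y≈146.237655, sp=-3, e=sp−y≈-149.237655; I≈-100.854779, D=e−e_prev≈-227.476999; u=0·(-149.237655)+5/4·(-100.854779)+1·(-227.476999)≈-353.545473; next y=-1/10·146.237655+3/4·(-353.545473)≈-279.782871
n=8: y≈-279.782871, sp=-3, e=sp−y≈276.782871; I≈175.928091, D=e−e_prev≈426.020526; u=0·276.782871+5/4·175.928091+1·426.020526≈645.930640; next y=-1/10·(-279.782871)+3/4·645.930640≈512.426267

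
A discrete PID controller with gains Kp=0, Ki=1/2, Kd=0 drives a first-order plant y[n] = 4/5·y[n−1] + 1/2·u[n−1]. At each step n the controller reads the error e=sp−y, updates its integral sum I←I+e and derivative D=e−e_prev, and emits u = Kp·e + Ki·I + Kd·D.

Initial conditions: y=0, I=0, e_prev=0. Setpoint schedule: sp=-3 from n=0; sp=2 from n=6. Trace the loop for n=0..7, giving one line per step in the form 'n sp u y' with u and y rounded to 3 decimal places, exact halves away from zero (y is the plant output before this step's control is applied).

(exact arithmetic carried between steps; '≈' marks a value shown rounded to 6 d.p. or computed from one; I and e_prev carry over from the previous line; the table rounds u and y to 3 d.p., halves away from zero)
n=0: y=0, sp=-3, e=sp−y=-3; I=-3, D=e−e_prev=-3; u=0·(-3)+1/2·(-3)+0·(-3)=-1.5; next y=4/5·0+1/2·(-1.5)=-0.75
n=1: y=-0.75, sp=-3, e=sp−y=-2.25; I=-5.25, D=e−e_prev=0.75; u=0·(-2.25)+1/2·(-5.25)+0·0.75=-2.625; next y=4/5·(-0.75)+1/2·(-2.625)=-1.9125
n=2: y=-1.9125, sp=-3, e=sp−y=-1.0875; I=-6.3375, D=e−e_prev=1.1625; u=0·(-1.0875)+1/2·(-6.3375)+0·1.1625=-3.16875; next y=4/5·(-1.9125)+1/2·(-3.16875)=-3.114375
n=3: y=-3.114375, sp=-3, e=sp−y=0.114375; I=-6.223125, D=e−e_prev=1.201875; u=0·0.114375+1/2·(-6.223125)+0·1.201875≈-3.111563; next y=4/5·(-3.114375)+1/2·(-3.111563)≈-4.047281
n=4: y≈-4.047281, sp=-3, e=sp−y≈1.047281; I≈-5.175844, D=e−e_prev≈0.932906; u=0·1.047281+1/2·(-5.175844)+0·0.932906≈-2.587922; next y=4/5·(-4.047281)+1/2·(-2.587922)≈-4.531786
n=5: y≈-4.531786, sp=-3, e=sp−y≈1.531786; I≈-3.644058, D=e−e_prev≈0.484505; u=0·1.531786+1/2·(-3.644058)+0·0.484505≈-1.822029; next y=4/5·(-4.531786)+1/2·(-1.822029)≈-4.536443
n=6: y≈-4.536443, sp=2, e=sp−y≈6.536443; I≈2.892385, D=e−e_prev≈5.004657; u=0·6.536443+1/2·2.892385+0·5.004657≈1.446193; next y=4/5·(-4.536443)+1/2·1.446193≈-2.906058
n=7: y≈-2.906058, sp=2, e=sp−y≈4.906058; I≈7.798444, D=e−e_prev≈-1.630385; u=0·4.906058+1/2·7.798444+0·(-1.630385)≈3.899222; next y=4/5·(-2.906058)+1/2·3.899222≈-0.375236

0 -3 -1.500 0.000
1 -3 -2.625 -0.750
2 -3 -3.169 -1.913
3 -3 -3.112 -3.114
4 -3 -2.588 -4.047
5 -3 -1.822 -4.532
6 2 1.446 -4.536
7 2 3.899 -2.906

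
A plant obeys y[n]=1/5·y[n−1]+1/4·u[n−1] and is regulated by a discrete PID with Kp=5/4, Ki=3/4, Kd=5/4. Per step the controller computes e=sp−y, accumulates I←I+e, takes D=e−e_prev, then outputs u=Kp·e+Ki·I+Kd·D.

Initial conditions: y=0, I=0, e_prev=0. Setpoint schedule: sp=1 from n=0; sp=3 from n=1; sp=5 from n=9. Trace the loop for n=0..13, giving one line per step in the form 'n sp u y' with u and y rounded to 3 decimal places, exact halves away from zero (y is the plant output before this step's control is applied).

(exact arithmetic carried between steps; '≈' marks a value shown rounded to 6 d.p. or computed from one; I and e_prev carry over from the previous line; the table rounds u and y to 3 d.p., halves away from zero)
n=0: y=0, sp=1, e=sp−y=1; I=1, D=e−e_prev=1; u=5/4·1+3/4·1+5/4·1=3.25; next y=1/5·0+1/4·3.25=0.8125
n=1: y=0.8125, sp=3, e=sp−y=2.1875; I=3.1875, D=e−e_prev=1.1875; u=5/4·2.1875+3/4·3.1875+5/4·1.1875=6.609375; next y=1/5·0.8125+1/4·6.609375≈1.814844
n=2: y≈1.814844, sp=3, e=sp−y≈1.185156; I≈4.372656, D=e−e_prev≈-1.002344; u=5/4·1.185156+3/4·4.372656+5/4·(-1.002344)≈3.508008; next y=1/5·1.814844+1/4·3.508008≈1.239971
n=3: y≈1.239971, sp=3, e=sp−y≈1.760029; I≈6.132686, D=e−e_prev≈0.574873; u=5/4·1.760029+3/4·6.132686+5/4·0.574873≈7.518142; next y=1/5·1.239971+1/4·7.518142≈2.127530
n=4: y≈2.127530, sp=3, e=sp−y≈0.872470; I≈7.005156, D=e−e_prev≈-0.887559; u=5/4·0.872470+3/4·7.005156+5/4·(-0.887559)≈5.235006; next y=1/5·2.127530+1/4·5.235006≈1.734257
n=5: y≈1.734257, sp=3, e=sp−y≈1.265743; I≈8.270898, D=e−e_prev≈0.393272; u=5/4·1.265743+3/4·8.270898+5/4·0.393272≈8.276942; next y=1/5·1.734257+1/4·8.276942≈2.416087
n=6: y≈2.416087, sp=3, e=sp−y≈0.583913; I≈8.854811, D=e−e_prev≈-0.681830; u=5/4·0.583913+3/4·8.854811+5/4·(-0.681830)≈6.518713; next y=1/5·2.416087+1/4·6.518713≈2.112896
n=7: y≈2.112896, sp=3, e=sp−y≈0.887104; I≈9.741916, D=e−e_prev≈0.303191; u=5/4·0.887104+3/4·9.741916+5/4·0.303191≈8.794307; next y=1/5·2.112896+1/4·8.794307≈2.621156
n=8: y≈2.621156, sp=3, e=sp−y≈0.378844; I≈10.120760, D=e−e_prev≈-0.508260; u=5/4·0.378844+3/4·10.120760+5/4·(-0.508260)≈7.428800; next y=1/5·2.621156+1/4·7.428800≈2.381431
n=9: y≈2.381431, sp=5, e=sp−y≈2.618569; I≈12.739329, D=e−e_prev≈2.239725; u=5/4·2.618569+3/4·12.739329+5/4·2.239725≈15.627363; next y=1/5·2.381431+1/4·15.627363≈4.383127
n=10: y≈4.383127, sp=5, e=sp−y≈0.616873; I≈13.356202, D=e−e_prev≈-2.001696; u=5/4·0.616873+3/4·13.356202+5/4·(-2.001696)≈8.286123; next y=1/5·4.383127+1/4·8.286123≈2.948156
n=11: y≈2.948156, sp=5, e=sp−y≈2.051844; I≈15.408046, D=e−e_prev≈1.434971; u=5/4·2.051844+3/4·15.408046+5/4·1.434971≈15.914553; next y=1/5·2.948156+1/4·15.914553≈4.568269
n=12: y≈4.568269, sp=5, e=sp−y≈0.431731; I≈15.839776, D=e−e_prev≈-1.620113; u=5/4·0.431731+3/4·15.839776+5/4·(-1.620113)≈10.394354; next y=1/5·4.568269+1/4·10.394354≈3.512242
n=13: y≈3.512242, sp=5, e=sp−y≈1.487758; I≈17.327534, D=e−e_prev≈1.056027; u=5/4·1.487758+3/4·17.327534+5/4·1.056027≈16.175382; next y=1/5·3.512242+1/4·16.175382≈4.746294

0 1 3.250 0.000
1 3 6.609 0.813
2 3 3.508 1.815
3 3 7.518 1.240
4 3 5.235 2.128
5 3 8.277 1.734
6 3 6.519 2.416
7 3 8.794 2.113
8 3 7.429 2.621
9 5 15.627 2.381
10 5 8.286 4.383
11 5 15.915 2.948
12 5 10.394 4.568
13 5 16.175 3.512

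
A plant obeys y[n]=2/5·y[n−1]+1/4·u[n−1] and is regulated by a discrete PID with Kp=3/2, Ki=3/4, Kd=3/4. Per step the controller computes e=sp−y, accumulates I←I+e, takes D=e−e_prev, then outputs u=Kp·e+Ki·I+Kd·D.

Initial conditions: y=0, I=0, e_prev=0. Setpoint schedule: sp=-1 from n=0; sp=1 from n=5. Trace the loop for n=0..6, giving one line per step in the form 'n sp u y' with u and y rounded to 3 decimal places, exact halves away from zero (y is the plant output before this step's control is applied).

0 -1 -3.000 0.000
1 -1 -0.750 -0.750
2 -1 -2.288 -0.488
3 -1 -1.637 -0.767
4 -1 -2.174 -0.716
5 1 3.993 -0.830
6 1 -0.709 0.666

(exact arithmetic carried between steps; '≈' marks a value shown rounded to 6 d.p. or computed from one; I and e_prev carry over from the previous line; the table rounds u and y to 3 d.p., halves away from zero)
n=0: y=0, sp=-1, e=sp−y=-1; I=-1, D=e−e_prev=-1; u=3/2·(-1)+3/4·(-1)+3/4·(-1)=-3; next y=2/5·0+1/4·(-3)=-0.75
n=1: y=-0.75, sp=-1, e=sp−y=-0.25; I=-1.25, D=e−e_prev=0.75; u=3/2·(-0.25)+3/4·(-1.25)+3/4·0.75=-0.75; next y=2/5·(-0.75)+1/4·(-0.75)=-0.4875
n=2: y=-0.4875, sp=-1, e=sp−y=-0.5125; I=-1.7625, D=e−e_prev=-0.2625; u=3/2·(-0.5125)+3/4·(-1.7625)+3/4·(-0.2625)=-2.2875; next y=2/5·(-0.4875)+1/4·(-2.2875)=-0.766875
n=3: y=-0.766875, sp=-1, e=sp−y=-0.233125; I=-1.995625, D=e−e_prev=0.279375; u=3/2·(-0.233125)+3/4·(-1.995625)+3/4·0.279375=-1.636875; next y=2/5·(-0.766875)+1/4·(-1.636875)≈-0.715969
n=4: y≈-0.715969, sp=-1, e=sp−y≈-0.284031; I≈-2.279656, D=e−e_prev≈-0.050906; u=3/2·(-0.284031)+3/4·(-2.279656)+3/4·(-0.050906)≈-2.173969; next y=2/5·(-0.715969)+1/4·(-2.173969)≈-0.829880
n=5: y≈-0.829880, sp=1, e=sp−y≈1.829880; I≈-0.449777, D=e−e_prev≈2.113911; u=3/2·1.829880+3/4·(-0.449777)+3/4·2.113911≈3.992920; next y=2/5·(-0.829880)+1/4·3.992920≈0.666278
n=6: y≈0.666278, sp=1, e=sp−y≈0.333722; I≈-0.116055, D=e−e_prev≈-1.496158; u=3/2·0.333722+3/4·(-0.116055)+3/4·(-1.496158)≈-0.708577; next y=2/5·0.666278+1/4·(-0.708577)≈0.089367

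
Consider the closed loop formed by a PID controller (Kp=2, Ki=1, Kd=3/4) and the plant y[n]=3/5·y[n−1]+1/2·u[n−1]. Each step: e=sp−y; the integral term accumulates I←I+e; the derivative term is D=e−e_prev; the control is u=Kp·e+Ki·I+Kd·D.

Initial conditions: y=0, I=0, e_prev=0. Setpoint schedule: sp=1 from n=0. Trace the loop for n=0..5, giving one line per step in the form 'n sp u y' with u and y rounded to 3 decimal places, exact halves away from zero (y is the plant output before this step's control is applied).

0 1 3.750 0.000
1 1 -3.031 1.875
2 1 5.996 -0.391
3 1 -6.141 2.764
4 1 10.121 -1.412
5 1 -11.694 4.213

(exact arithmetic carried between steps; '≈' marks a value shown rounded to 6 d.p. or computed from one; I and e_prev carry over from the previous line; the table rounds u and y to 3 d.p., halves away from zero)
n=0: y=0, sp=1, e=sp−y=1; I=1, D=e−e_prev=1; u=2·1+1·1+3/4·1=3.75; next y=3/5·0+1/2·3.75=1.875
n=1: y=1.875, sp=1, e=sp−y=-0.875; I=0.125, D=e−e_prev=-1.875; u=2·(-0.875)+1·0.125+3/4·(-1.875)=-3.03125; next y=3/5·1.875+1/2·(-3.03125)=-0.390625
n=2: y=-0.390625, sp=1, e=sp−y=1.390625; I=1.515625, D=e−e_prev=2.265625; u=2·1.390625+1·1.515625+3/4·2.265625≈5.996094; next y=3/5·(-0.390625)+1/2·5.996094≈2.763672
n=3: y≈2.763672, sp=1, e=sp−y≈-1.763672; I≈-0.248047, D=e−e_prev≈-3.154297; u=2·(-1.763672)+1·(-0.248047)+3/4·(-3.154297)≈-6.141113; next y=3/5·2.763672+1/2·(-6.141113)≈-1.412354
n=4: y≈-1.412354, sp=1, e=sp−y≈2.412354; I≈2.164307, D=e−e_prev≈4.176025; u=2·2.412354+1·2.164307+3/4·4.176025≈10.121033; next y=3/5·(-1.412354)+1/2·10.121033≈4.213104
n=5: y≈4.213104, sp=1, e=sp−y≈-3.213104; I≈-1.048798, D=e−e_prev≈-5.625458; u=2·(-3.213104)+1·(-1.048798)+3/4·(-5.625458)≈-11.694099; next y=3/5·4.213104+1/2·(-11.694099)≈-3.319187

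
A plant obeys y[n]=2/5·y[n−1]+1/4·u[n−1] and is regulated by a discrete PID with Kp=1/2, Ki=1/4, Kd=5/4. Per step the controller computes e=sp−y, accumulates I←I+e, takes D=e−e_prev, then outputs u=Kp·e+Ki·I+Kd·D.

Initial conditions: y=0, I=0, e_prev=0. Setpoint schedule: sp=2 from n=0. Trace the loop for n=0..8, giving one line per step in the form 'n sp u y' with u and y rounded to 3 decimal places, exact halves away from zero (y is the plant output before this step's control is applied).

0 2 4.000 0.000
1 2 0.000 1.000
2 2 2.700 0.400
3 2 1.480 0.835
4 2 2.577 0.704
5 2 2.294 0.926
6 2 2.804 0.944
7 2 2.821 1.078
8 2 3.103 1.137

(exact arithmetic carried between steps; '≈' marks a value shown rounded to 6 d.p. or computed from one; I and e_prev carry over from the previous line; the table rounds u and y to 3 d.p., halves away from zero)
n=0: y=0, sp=2, e=sp−y=2; I=2, D=e−e_prev=2; u=1/2·2+1/4·2+5/4·2=4; next y=2/5·0+1/4·4=1
n=1: y=1, sp=2, e=sp−y=1; I=3, D=e−e_prev=-1; u=1/2·1+1/4·3+5/4·(-1)=0; next y=2/5·1+1/4·0=0.4
n=2: y=0.4, sp=2, e=sp−y=1.6; I=4.6, D=e−e_prev=0.6; u=1/2·1.6+1/4·4.6+5/4·0.6=2.7; next y=2/5·0.4+1/4·2.7=0.835
n=3: y=0.835, sp=2, e=sp−y=1.165; I=5.765, D=e−e_prev=-0.435; u=1/2·1.165+1/4·5.765+5/4·(-0.435)=1.48; next y=2/5·0.835+1/4·1.48=0.704
n=4: y=0.704, sp=2, e=sp−y=1.296; I=7.061, D=e−e_prev=0.131; u=1/2·1.296+1/4·7.061+5/4·0.131=2.577; next y=2/5·0.704+1/4·2.577=0.92585
n=5: y=0.92585, sp=2, e=sp−y=1.07415; I=8.13515, D=e−e_prev=-0.22185; u=1/2·1.07415+1/4·8.13515+5/4·(-0.22185)=2.29355; next y=2/5·0.92585+1/4·2.29355≈0.943728
n=6: y≈0.943728, sp=2, e=sp−y≈1.056273; I≈9.191423, D=e−e_prev≈-0.017878; u=1/2·1.056273+1/4·9.191423+5/4·(-0.017878)≈2.803645; next y=2/5·0.943728+1/4·2.803645≈1.078402
n=7: y≈1.078402, sp=2, e=sp−y≈0.921598; I≈10.113020, D=e−e_prev≈-0.134675; u=1/2·0.921598+1/4·10.113020+5/4·(-0.134675)≈2.820711; next y=2/5·1.078402+1/4·2.820711≈1.136539
n=8: y≈1.136539, sp=2, e=sp−y≈0.863461; I≈10.976482, D=e−e_prev≈-0.058136; u=1/2·0.863461+1/4·10.976482+5/4·(-0.058136)≈3.103181; next y=2/5·1.136539+1/4·3.103181≈1.230411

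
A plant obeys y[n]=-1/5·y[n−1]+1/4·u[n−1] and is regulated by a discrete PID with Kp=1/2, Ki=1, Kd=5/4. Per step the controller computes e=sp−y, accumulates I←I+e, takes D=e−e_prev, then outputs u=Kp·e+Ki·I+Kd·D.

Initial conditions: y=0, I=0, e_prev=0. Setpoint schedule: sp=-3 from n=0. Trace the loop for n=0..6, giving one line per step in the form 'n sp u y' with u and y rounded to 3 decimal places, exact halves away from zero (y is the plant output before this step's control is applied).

(exact arithmetic carried between steps; '≈' marks a value shown rounded to 6 d.p. or computed from one; I and e_prev carry over from the previous line; the table rounds u and y to 3 d.p., halves away from zero)
n=0: y=0, sp=-3, e=sp−y=-3; I=-3, D=e−e_prev=-3; u=1/2·(-3)+1·(-3)+5/4·(-3)=-8.25; next y=-1/5·0+1/4·(-8.25)=-2.0625
n=1: y=-2.0625, sp=-3, e=sp−y=-0.9375; I=-3.9375, D=e−e_prev=2.0625; u=1/2·(-0.9375)+1·(-3.9375)+5/4·2.0625=-1.828125; next y=-1/5·(-2.0625)+1/4·(-1.828125)≈-0.044531
n=2: y≈-0.044531, sp=-3, e=sp−y≈-2.955469; I≈-6.892969, D=e−e_prev≈-2.017969; u=1/2·(-2.955469)+1·(-6.892969)+5/4·(-2.017969)≈-10.893164; next y=-1/5·(-0.044531)+1/4·(-10.893164)≈-2.714385
n=3: y≈-2.714385, sp=-3, e=sp−y≈-0.285615; I≈-7.178584, D=e−e_prev≈2.669854; u=1/2·(-0.285615)+1·(-7.178584)+5/4·2.669854≈-3.984075; next y=-1/5·(-2.714385)+1/4·(-3.984075)≈-0.453142
n=4: y≈-0.453142, sp=-3, e=sp−y≈-2.546858; I≈-9.725442, D=e−e_prev≈-2.261243; u=1/2·(-2.546858)+1·(-9.725442)+5/4·(-2.261243)≈-13.825425; next y=-1/5·(-0.453142)+1/4·(-13.825425)≈-3.365728
n=5: y≈-3.365728, sp=-3, e=sp−y≈0.365728; I≈-9.359714, D=e−e_prev≈2.912586; u=1/2·0.365728+1·(-9.359714)+5/4·2.912586≈-5.536118; next y=-1/5·(-3.365728)+1/4·(-5.536118)≈-0.710884
n=6: y≈-0.710884, sp=-3, e=sp−y≈-2.289116; I≈-11.648831, D=e−e_prev≈-2.654844; u=1/2·(-2.289116)+1·(-11.648831)+5/4·(-2.654844)≈-16.111944; next y=-1/5·(-0.710884)+1/4·(-16.111944)≈-3.885809

0 -3 -8.250 0.000
1 -3 -1.828 -2.063
2 -3 -10.893 -0.045
3 -3 -3.984 -2.714
4 -3 -13.825 -0.453
5 -3 -5.536 -3.366
6 -3 -16.112 -0.711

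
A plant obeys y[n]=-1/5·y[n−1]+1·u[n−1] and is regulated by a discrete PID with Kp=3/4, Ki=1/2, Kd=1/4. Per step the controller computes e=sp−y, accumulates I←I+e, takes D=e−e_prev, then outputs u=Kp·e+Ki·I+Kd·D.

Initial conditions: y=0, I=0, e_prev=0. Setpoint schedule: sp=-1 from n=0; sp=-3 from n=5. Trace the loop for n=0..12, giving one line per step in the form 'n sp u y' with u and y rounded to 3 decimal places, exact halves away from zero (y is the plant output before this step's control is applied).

0 -1 -1.500 0.000
1 -1 0.500 -1.500
2 -1 -3.075 0.800
3 -1 2.653 -3.235
4 -1 -7.041 3.300
5 -3 5.943 -7.700
6 -3 -16.732 7.483
7 -3 20.390 -18.229
8 -3 -41.821 24.036
9 -3 61.223 -46.628
10 -3 -110.394 70.549
11 -3 174.705 -124.503
12 -3 -299.470 199.605

(exact arithmetic carried between steps; '≈' marks a value shown rounded to 6 d.p. or computed from one; I and e_prev carry over from the previous line; the table rounds u and y to 3 d.p., halves away from zero)
n=0: y=0, sp=-1, e=sp−y=-1; I=-1, D=e−e_prev=-1; u=3/4·(-1)+1/2·(-1)+1/4·(-1)=-1.5; next y=-1/5·0+1·(-1.5)=-1.5
n=1: y=-1.5, sp=-1, e=sp−y=0.5; I=-0.5, D=e−e_prev=1.5; u=3/4·0.5+1/2·(-0.5)+1/4·1.5=0.5; next y=-1/5·(-1.5)+1·0.5=0.8
n=2: y=0.8, sp=-1, e=sp−y=-1.8; I=-2.3, D=e−e_prev=-2.3; u=3/4·(-1.8)+1/2·(-2.3)+1/4·(-2.3)=-3.075; next y=-1/5·0.8+1·(-3.075)=-3.235
n=3: y=-3.235, sp=-1, e=sp−y=2.235; I=-0.065, D=e−e_prev=4.035; u=3/4·2.235+1/2·(-0.065)+1/4·4.035=2.6525; next y=-1/5·(-3.235)+1·2.6525=3.2995
n=4: y=3.2995, sp=-1, e=sp−y=-4.2995; I=-4.3645, D=e−e_prev=-6.5345; u=3/4·(-4.2995)+1/2·(-4.3645)+1/4·(-6.5345)=-7.0405; next y=-1/5·3.2995+1·(-7.0405)=-7.7004
n=5: y=-7.7004, sp=-3, e=sp−y=4.7004; I=0.3359, D=e−e_prev=8.9999; u=3/4·4.7004+1/2·0.3359+1/4·8.9999=5.943225; next y=-1/5·(-7.7004)+1·5.943225=7.483305
n=6: y=7.483305, sp=-3, e=sp−y=-10.483305; I=-10.147405, D=e−e_prev=-15.183705; u=3/4·(-10.483305)+1/2·(-10.147405)+1/4·(-15.183705)≈-16.732108; next y=-1/5·7.483305+1·(-16.732108)≈-18.228769
n=7: y≈-18.228769, sp=-3, e=sp−y≈15.228769; I≈5.081364, D=e−e_prev≈25.712074; u=3/4·15.228769+1/2·5.081364+1/4·25.712074≈20.390277; next y=-1/5·(-18.228769)+1·20.390277≈24.036030
n=8: y≈24.036030, sp=-3, e=sp−y≈-27.036030; I≈-21.954667, D=e−e_prev≈-42.264799; u=3/4·(-27.036030)+1/2·(-21.954667)+1/4·(-42.264799)≈-41.820556; next y=-1/5·24.036030+1·(-41.820556)≈-46.627762
n=9: y≈-46.627762, sp=-3, e=sp−y≈43.627762; I≈21.673095, D=e−e_prev≈70.663792; u=3/4·43.627762+1/2·21.673095+1/4·70.663792≈61.223317; next y=-1/5·(-46.627762)+1·61.223317≈70.548869
n=10: y≈70.548869, sp=-3, e=sp−y≈-73.548869; I≈-51.875774, D=e−e_prev≈-117.176631; u=3/4·(-73.548869)+1/2·(-51.875774)+1/4·(-117.176631)≈-110.393697; next y=-1/5·70.548869+1·(-110.393697)≈-124.503470
n=11: y≈-124.503470, sp=-3, e=sp−y≈121.503470; I≈69.627696, D=e−e_prev≈195.052340; u=3/4·121.503470+1/2·69.627696+1/4·195.052340≈174.704536; next y=-1/5·(-124.503470)+1·174.704536≈199.605230
n=12: y≈199.605230, sp=-3, e=sp−y≈-202.605230; I≈-132.977534, D=e−e_prev≈-324.108700; u=3/4·(-202.605230)+1/2·(-132.977534)+1/4·(-324.108700)≈-299.469864; next y=-1/5·199.605230+1·(-299.469864)≈-339.390910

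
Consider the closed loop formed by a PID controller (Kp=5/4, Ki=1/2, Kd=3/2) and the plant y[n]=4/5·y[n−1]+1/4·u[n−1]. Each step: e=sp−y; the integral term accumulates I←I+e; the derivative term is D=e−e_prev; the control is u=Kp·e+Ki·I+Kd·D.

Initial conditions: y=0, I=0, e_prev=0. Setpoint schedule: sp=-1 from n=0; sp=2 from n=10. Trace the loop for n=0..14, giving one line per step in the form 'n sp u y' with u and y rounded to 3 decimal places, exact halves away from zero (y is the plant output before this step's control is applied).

(exact arithmetic carried between steps; '≈' marks a value shown rounded to 6 d.p. or computed from one; I and e_prev carry over from the previous line; the table rounds u and y to 3 d.p., halves away from zero)
n=0: y=0, sp=-1, e=sp−y=-1; I=-1, D=e−e_prev=-1; u=5/4·(-1)+1/2·(-1)+3/2·(-1)=-3.25; next y=4/5·0+1/4·(-3.25)=-0.8125
n=1: y=-0.8125, sp=-1, e=sp−y=-0.1875; I=-1.1875, D=e−e_prev=0.8125; u=5/4·(-0.1875)+1/2·(-1.1875)+3/2·0.8125=0.390625; next y=4/5·(-0.8125)+1/4·0.390625≈-0.552344
n=2: y≈-0.552344, sp=-1, e=sp−y≈-0.447656; I≈-1.635156, D=e−e_prev≈-0.260156; u=5/4·(-0.447656)+1/2·(-1.635156)+3/2·(-0.260156)≈-1.767383; next y=4/5·(-0.552344)+1/4·(-1.767383)≈-0.883721
n=3: y≈-0.883721, sp=-1, e=sp−y≈-0.116279; I≈-1.751436, D=e−e_prev≈0.331377; u=5/4·(-0.116279)+1/2·(-1.751436)+3/2·0.331377≈-0.524001; next y=4/5·(-0.883721)+1/4·(-0.524001)≈-0.837977
n=4: y≈-0.837977, sp=-1, e=sp−y≈-0.162023; I≈-1.913459, D=e−e_prev≈-0.045744; u=5/4·(-0.162023)+1/2·(-1.913459)+3/2·(-0.045744)≈-1.227874; next y=4/5·(-0.837977)+1/4·(-1.227874)≈-0.977350
n=5: y≈-0.977350, sp=-1, e=sp−y≈-0.022650; I≈-1.936109, D=e−e_prev≈0.139373; u=5/4·(-0.022650)+1/2·(-1.936109)+3/2·0.139373≈-0.787307; next y=4/5·(-0.977350)+1/4·(-0.787307)≈-0.978707
n=6: y≈-0.978707, sp=-1, e=sp−y≈-0.021293; I≈-1.957402, D=e−e_prev≈0.001357; u=5/4·(-0.021293)+1/2·(-1.957402)+3/2·0.001357≈-1.003282; next y=4/5·(-0.978707)+1/4·(-1.003282)≈-1.033786
n=7: y≈-1.033786, sp=-1, e=sp−y≈0.033786; I≈-1.923616, D=e−e_prev≈0.055079; u=5/4·0.033786+1/2·(-1.923616)+3/2·0.055079≈-0.836957; next y=4/5·(-1.033786)+1/4·(-0.836957)≈-1.036268
n=8: y≈-1.036268, sp=-1, e=sp−y≈0.036268; I≈-1.887348, D=e−e_prev≈0.002482; u=5/4·0.036268+1/2·(-1.887348)+3/2·0.002482≈-0.894616; next y=4/5·(-1.036268)+1/4·(-0.894616)≈-1.052668
n=9: y≈-1.052668, sp=-1, e=sp−y≈0.052668; I≈-1.834680, D=e−e_prev≈0.016400; u=5/4·0.052668+1/2·(-1.834680)+3/2·0.016400≈-0.826904; next y=4/5·(-1.052668)+1/4·(-0.826904)≈-1.048861
n=10: y≈-1.048861, sp=2, e=sp−y≈3.048861; I≈1.214181, D=e−e_prev≈2.996192; u=5/4·3.048861+1/2·1.214181+3/2·2.996192≈8.912455; next y=4/5·(-1.048861)+1/4·8.912455≈1.389025
n=11: y≈1.389025, sp=2, e=sp−y≈0.610975; I≈1.825156, D=e−e_prev≈-2.437886; u=5/4·0.610975+1/2·1.825156+3/2·(-2.437886)≈-1.980532; next y=4/5·1.389025+1/4·(-1.980532)≈0.616087
n=12: y≈0.616087, sp=2, e=sp−y≈1.383913; I≈3.209069, D=e−e_prev≈0.772938; u=5/4·1.383913+1/2·3.209069+3/2·0.772938≈4.493833; next y=4/5·0.616087+1/4·4.493833≈1.616328
n=13: y≈1.616328, sp=2, e=sp−y≈0.383672; I≈3.592741, D=e−e_prev≈-1.000241; u=5/4·0.383672+1/2·3.592741+3/2·(-1.000241)≈0.775600; next y=4/5·1.616328+1/4·0.775600≈1.486962
n=14: y≈1.486962, sp=2, e=sp−y≈0.513038; I≈4.105779, D=e−e_prev≈0.129366; u=5/4·0.513038+1/2·4.105779+3/2·0.129366≈2.888235; next y=4/5·1.486962+1/4·2.888235≈1.911629

0 -1 -3.250 0.000
1 -1 0.391 -0.813
2 -1 -1.767 -0.552
3 -1 -0.524 -0.884
4 -1 -1.228 -0.838
5 -1 -0.787 -0.977
6 -1 -1.003 -0.979
7 -1 -0.837 -1.034
8 -1 -0.895 -1.036
9 -1 -0.827 -1.053
10 2 8.912 -1.049
11 2 -1.981 1.389
12 2 4.494 0.616
13 2 0.776 1.616
14 2 2.888 1.487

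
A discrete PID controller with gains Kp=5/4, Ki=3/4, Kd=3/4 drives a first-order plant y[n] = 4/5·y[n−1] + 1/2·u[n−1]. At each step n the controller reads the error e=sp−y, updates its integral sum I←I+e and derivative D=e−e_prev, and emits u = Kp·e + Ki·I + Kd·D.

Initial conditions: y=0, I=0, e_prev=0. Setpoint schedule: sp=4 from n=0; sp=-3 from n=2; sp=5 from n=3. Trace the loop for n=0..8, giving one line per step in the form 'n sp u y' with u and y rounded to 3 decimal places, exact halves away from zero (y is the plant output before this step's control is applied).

0 4 11.000 0.000
1 4 -4.125 5.500
2 -3 -11.678 2.338
3 5 26.540 -3.969
4 5 -16.139 10.095
5 5 18.331 0.006
6 5 -10.692 9.171
7 5 12.798 1.991
8 5 -6.832 7.992

(exact arithmetic carried between steps; '≈' marks a value shown rounded to 6 d.p. or computed from one; I and e_prev carry over from the previous line; the table rounds u and y to 3 d.p., halves away from zero)
n=0: y=0, sp=4, e=sp−y=4; I=4, D=e−e_prev=4; u=5/4·4+3/4·4+3/4·4=11; next y=4/5·0+1/2·11=5.5
n=1: y=5.5, sp=4, e=sp−y=-1.5; I=2.5, D=e−e_prev=-5.5; u=5/4·(-1.5)+3/4·2.5+3/4·(-5.5)=-4.125; next y=4/5·5.5+1/2·(-4.125)=2.3375
n=2: y=2.3375, sp=-3, e=sp−y=-5.3375; I=-2.8375, D=e−e_prev=-3.8375; u=5/4·(-5.3375)+3/4·(-2.8375)+3/4·(-3.8375)=-11.678125; next y=4/5·2.3375+1/2·(-11.678125)≈-3.969063
n=3: y≈-3.969063, sp=5, e=sp−y≈8.969063; I≈6.131563, D=e−e_prev≈14.306563; u=5/4·8.969063+3/4·6.131563+3/4·14.306563≈26.539922; next y=4/5·(-3.969063)+1/2·26.539922≈10.094711
n=4: y≈10.094711, sp=5, e=sp−y≈-5.094711; I≈1.036852, D=e−e_prev≈-14.063773; u=5/4·(-5.094711)+3/4·1.036852+3/4·(-14.063773)≈-16.138580; next y=4/5·10.094711+1/2·(-16.138580)≈0.006479
n=5: y≈0.006479, sp=5, e=sp−y≈4.993521; I≈6.030373, D=e−e_prev≈10.088232; u=5/4·4.993521+3/4·6.030373+3/4·10.088232≈18.330855; next y=4/5·0.006479+1/2·18.330855≈9.170611
n=6: y≈9.170611, sp=5, e=sp−y≈-4.170611; I≈1.859762, D=e−e_prev≈-9.164132; u=5/4·(-4.170611)+3/4·1.859762+3/4·(-9.164132)≈-10.691541; next y=4/5·9.170611+1/2·(-10.691541)≈1.990718
n=7: y≈1.990718, sp=5, e=sp−y≈3.009282; I≈4.869044, D=e−e_prev≈7.179892; u=5/4·3.009282+3/4·4.869044+3/4·7.179892≈12.798305; next y=4/5·1.990718+1/2·12.798305≈7.991727
n=8: y≈7.991727, sp=5, e=sp−y≈-2.991727; I≈1.877317, D=e−e_prev≈-6.001009; u=5/4·(-2.991727)+3/4·1.877317+3/4·(-6.001009)≈-6.832427; next y=4/5·7.991727+1/2·(-6.832427)≈2.977168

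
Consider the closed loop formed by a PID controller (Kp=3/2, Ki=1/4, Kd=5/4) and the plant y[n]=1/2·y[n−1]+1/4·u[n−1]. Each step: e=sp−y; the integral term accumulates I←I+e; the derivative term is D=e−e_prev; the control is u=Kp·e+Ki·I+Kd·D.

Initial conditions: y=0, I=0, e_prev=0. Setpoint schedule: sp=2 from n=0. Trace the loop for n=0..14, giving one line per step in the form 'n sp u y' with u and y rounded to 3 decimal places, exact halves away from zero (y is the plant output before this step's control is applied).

0 2 6.000 0.000
1 2 -0.500 1.500
2 2 4.125 0.625
3 2 1.219 1.344
4 2 3.383 0.977
5 2 2.107 1.334
6 2 3.141 1.194
7 2 2.602 1.382
8 2 3.114 1.342
9 2 2.905 1.449
10 2 3.172 1.451
11 2 3.109 1.519
12 2 3.260 1.536
13 2 3.258 1.583
14 2 3.352 1.606

(exact arithmetic carried between steps; '≈' marks a value shown rounded to 6 d.p. or computed from one; I and e_prev carry over from the previous line; the table rounds u and y to 3 d.p., halves away from zero)
n=0: y=0, sp=2, e=sp−y=2; I=2, D=e−e_prev=2; u=3/2·2+1/4·2+5/4·2=6; next y=1/2·0+1/4·6=1.5
n=1: y=1.5, sp=2, e=sp−y=0.5; I=2.5, D=e−e_prev=-1.5; u=3/2·0.5+1/4·2.5+5/4·(-1.5)=-0.5; next y=1/2·1.5+1/4·(-0.5)=0.625
n=2: y=0.625, sp=2, e=sp−y=1.375; I=3.875, D=e−e_prev=0.875; u=3/2·1.375+1/4·3.875+5/4·0.875=4.125; next y=1/2·0.625+1/4·4.125=1.34375
n=3: y=1.34375, sp=2, e=sp−y=0.65625; I=4.53125, D=e−e_prev=-0.71875; u=3/2·0.65625+1/4·4.53125+5/4·(-0.71875)=1.21875; next y=1/2·1.34375+1/4·1.21875≈0.976563
n=4: y≈0.976563, sp=2, e=sp−y≈1.023438; I≈5.554688, D=e−e_prev≈0.367188; u=3/2·1.023438+1/4·5.554688+5/4·0.367188≈3.382813; next y=1/2·0.976563+1/4·3.382813≈1.333984
n=5: y≈1.333984, sp=2, e=sp−y≈0.666016; I≈6.220703, D=e−e_prev≈-0.357422; u=3/2·0.666016+1/4·6.220703+5/4·(-0.357422)≈2.107422; next y=1/2·1.333984+1/4·2.107422≈1.193848
n=6: y≈1.193848, sp=2, e=sp−y≈0.806152; I≈7.026855, D=e−e_prev≈0.140137; u=3/2·0.806152+1/4·7.026855+5/4·0.140137≈3.141113; next y=1/2·1.193848+1/4·3.141113≈1.382202
n=7: y≈1.382202, sp=2, e=sp−y≈0.617798; I≈7.644653, D=e−e_prev≈-0.188354; u=3/2·0.617798+1/4·7.644653+5/4·(-0.188354)≈2.602417; next y=1/2·1.382202+1/4·2.602417≈1.341705
n=8: y≈1.341705, sp=2, e=sp−y≈0.658295; I≈8.302948, D=e−e_prev≈0.040497; u=3/2·0.658295+1/4·8.302948+5/4·0.040497≈3.113800; next y=1/2·1.341705+1/4·3.113800≈1.449303
n=9: y≈1.449303, sp=2, e=sp−y≈0.550697; I≈8.853645, D=e−e_prev≈-0.107597; u=3/2·0.550697+1/4·8.853645+5/4·(-0.107597)≈2.904961; next y=1/2·1.449303+1/4·2.904961≈1.450891
n=10: y≈1.450891, sp=2, e=sp−y≈0.549109; I≈9.402754, D=e−e_prev≈-0.001589; u=3/2·0.549109+1/4·9.402754+5/4·(-0.001589)≈3.172365; next y=1/2·1.450891+1/4·3.172365≈1.518537
n=11: y≈1.518537, sp=2, e=sp−y≈0.481463; I≈9.884217, D=e−e_prev≈-0.067646; u=3/2·0.481463+1/4·9.884217+5/4·(-0.067646)≈3.108692; next y=1/2·1.518537+1/4·3.108692≈1.536441
n=12: y≈1.536441, sp=2, e=sp−y≈0.463559; I≈10.347775, D=e−e_prev≈-0.017904; u=3/2·0.463559+1/4·10.347775+5/4·(-0.017904)≈3.259901; next y=1/2·1.536441+1/4·3.259901≈1.583196
n=13: y≈1.583196, sp=2, e=sp−y≈0.416804; I≈10.764579, D=e−e_prev≈-0.046755; u=3/2·0.416804+1/4·10.764579+5/4·(-0.046755)≈3.257908; next y=1/2·1.583196+1/4·3.257908≈1.606075
n=14: y≈1.606075, sp=2, e=sp−y≈0.393925; I≈11.158504, D=e−e_prev≈-0.022879; u=3/2·0.393925+1/4·11.158504+5/4·(-0.022879)≈3.351915; next y=1/2·1.606075+1/4·3.351915≈1.641016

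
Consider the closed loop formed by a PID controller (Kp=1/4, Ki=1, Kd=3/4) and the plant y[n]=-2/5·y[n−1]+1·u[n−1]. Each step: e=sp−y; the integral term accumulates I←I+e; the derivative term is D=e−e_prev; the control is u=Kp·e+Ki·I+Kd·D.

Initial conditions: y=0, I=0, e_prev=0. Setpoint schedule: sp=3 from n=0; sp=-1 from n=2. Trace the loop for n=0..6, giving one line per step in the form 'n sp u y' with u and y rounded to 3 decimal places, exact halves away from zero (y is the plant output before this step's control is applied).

(exact arithmetic carried between steps; '≈' marks a value shown rounded to 6 d.p. or computed from one; I and e_prev carry over from the previous line; the table rounds u and y to 3 d.p., halves away from zero)
n=0: y=0, sp=3, e=sp−y=3; I=3, D=e−e_prev=3; u=1/4·3+1·3+3/4·3=6; next y=-2/5·0+1·6=6
n=1: y=6, sp=3, e=sp−y=-3; I=0, D=e−e_prev=-6; u=1/4·(-3)+1·0+3/4·(-6)=-5.25; next y=-2/5·6+1·(-5.25)=-7.65
n=2: y=-7.65, sp=-1, e=sp−y=6.65; I=6.65, D=e−e_prev=9.65; u=1/4·6.65+1·6.65+3/4·9.65=15.55; next y=-2/5·(-7.65)+1·15.55=18.61
n=3: y=18.61, sp=-1, e=sp−y=-19.61; I=-12.96, D=e−e_prev=-26.26; u=1/4·(-19.61)+1·(-12.96)+3/4·(-26.26)=-37.5575; next y=-2/5·18.61+1·(-37.5575)=-45.0015
n=4: y=-45.0015, sp=-1, e=sp−y=44.0015; I=31.0415, D=e−e_prev=63.6115; u=1/4·44.0015+1·31.0415+3/4·63.6115=89.7505; next y=-2/5·(-45.0015)+1·89.7505=107.7511
n=5: y=107.7511, sp=-1, e=sp−y=-108.7511; I=-77.7096, D=e−e_prev=-152.7526; u=1/4·(-108.7511)+1·(-77.7096)+3/4·(-152.7526)=-219.461825; next y=-2/5·107.7511+1·(-219.461825)=-262.562265
n=6: y=-262.562265, sp=-1, e=sp−y=261.562265; I=183.852665, D=e−e_prev=370.313365; u=1/4·261.562265+1·183.852665+3/4·370.313365=526.978255; next y=-2/5·(-262.562265)+1·526.978255=632.003161

0 3 6.000 0.000
1 3 -5.250 6.000
2 -1 15.550 -7.650
3 -1 -37.558 18.610
4 -1 89.751 -45.002
5 -1 -219.462 107.751
6 -1 526.978 -262.562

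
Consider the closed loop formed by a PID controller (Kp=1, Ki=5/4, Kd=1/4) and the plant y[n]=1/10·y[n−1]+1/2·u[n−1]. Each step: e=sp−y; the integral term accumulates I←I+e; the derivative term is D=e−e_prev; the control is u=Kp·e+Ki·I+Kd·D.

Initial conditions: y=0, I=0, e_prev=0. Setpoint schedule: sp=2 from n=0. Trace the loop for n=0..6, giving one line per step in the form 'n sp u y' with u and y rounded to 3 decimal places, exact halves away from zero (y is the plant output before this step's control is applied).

0 2 5.000 0.000
1 2 0.750 2.500
2 2 5.438 0.625
3 2 1.297 2.781
4 2 5.496 0.927
5 2 1.589 2.841
6 2 5.422 1.079

(exact arithmetic carried between steps; '≈' marks a value shown rounded to 6 d.p. or computed from one; I and e_prev carry over from the previous line; the table rounds u and y to 3 d.p., halves away from zero)
n=0: y=0, sp=2, e=sp−y=2; I=2, D=e−e_prev=2; u=1·2+5/4·2+1/4·2=5; next y=1/10·0+1/2·5=2.5
n=1: y=2.5, sp=2, e=sp−y=-0.5; I=1.5, D=e−e_prev=-2.5; u=1·(-0.5)+5/4·1.5+1/4·(-2.5)=0.75; next y=1/10·2.5+1/2·0.75=0.625
n=2: y=0.625, sp=2, e=sp−y=1.375; I=2.875, D=e−e_prev=1.875; u=1·1.375+5/4·2.875+1/4·1.875=5.4375; next y=1/10·0.625+1/2·5.4375=2.78125
n=3: y=2.78125, sp=2, e=sp−y=-0.78125; I=2.09375, D=e−e_prev=-2.15625; u=1·(-0.78125)+5/4·2.09375+1/4·(-2.15625)=1.296875; next y=1/10·2.78125+1/2·1.296875≈0.926563
n=4: y≈0.926563, sp=2, e=sp−y≈1.073438; I≈3.167188, D=e−e_prev≈1.854688; u=1·1.073438+5/4·3.167188+1/4·1.854688≈5.496094; next y=1/10·0.926563+1/2·5.496094≈2.840703
n=5: y≈2.840703, sp=2, e=sp−y≈-0.840703; I≈2.326484, D=e−e_prev≈-1.914141; u=1·(-0.840703)+5/4·2.326484+1/4·(-1.914141)≈1.588867; next y=1/10·2.840703+1/2·1.588867≈1.078504
n=6: y≈1.078504, sp=2, e=sp−y≈0.921496; I≈3.247980, D=e−e_prev≈1.762199; u=1·0.921496+5/4·3.247980+1/4·1.762199≈5.422021; next y=1/10·1.078504+1/2·5.422021≈2.818861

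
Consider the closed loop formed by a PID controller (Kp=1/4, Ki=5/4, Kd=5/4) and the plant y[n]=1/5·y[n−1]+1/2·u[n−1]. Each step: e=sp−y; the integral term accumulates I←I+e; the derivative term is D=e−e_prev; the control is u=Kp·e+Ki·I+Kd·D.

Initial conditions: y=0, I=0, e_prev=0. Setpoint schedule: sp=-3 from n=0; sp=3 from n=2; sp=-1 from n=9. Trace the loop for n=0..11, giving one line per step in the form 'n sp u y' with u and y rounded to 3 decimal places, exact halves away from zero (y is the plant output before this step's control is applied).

0 -3 -8.250 0.000
1 -3 3.094 -4.125
2 3 2.515 0.722
3 3 2.051 1.402
4 3 5.162 1.306
5 3 2.935 2.842
6 3 7.270 2.036
7 3 1.950 4.042
8 3 9.367 1.783
9 -1 -11.892 5.040
10 -1 17.068 -4.938
11 -1 -24.814 7.546

(exact arithmetic carried between steps; '≈' marks a value shown rounded to 6 d.p. or computed from one; I and e_prev carry over from the previous line; the table rounds u and y to 3 d.p., halves away from zero)
n=0: y=0, sp=-3, e=sp−y=-3; I=-3, D=e−e_prev=-3; u=1/4·(-3)+5/4·(-3)+5/4·(-3)=-8.25; next y=1/5·0+1/2·(-8.25)=-4.125
n=1: y=-4.125, sp=-3, e=sp−y=1.125; I=-1.875, D=e−e_prev=4.125; u=1/4·1.125+5/4·(-1.875)+5/4·4.125=3.09375; next y=1/5·(-4.125)+1/2·3.09375=0.721875
n=2: y=0.721875, sp=3, e=sp−y=2.278125; I=0.403125, D=e−e_prev=1.153125; u=1/4·2.278125+5/4·0.403125+5/4·1.153125≈2.514844; next y=1/5·0.721875+1/2·2.514844≈1.401797
n=3: y≈1.401797, sp=3, e=sp−y≈1.598203; I≈2.001328, D=e−e_prev≈-0.679922; u=1/4·1.598203+5/4·2.001328+5/4·(-0.679922)≈2.051309; next y=1/5·1.401797+1/2·2.051309≈1.306014
n=4: y≈1.306014, sp=3, e=sp−y≈1.693986; I≈3.695314, D=e−e_prev≈0.095783; u=1/4·1.693986+5/4·3.695314+5/4·0.095783≈5.162369; next y=1/5·1.306014+1/2·5.162369≈2.842387
n=5: y≈2.842387, sp=3, e=sp−y≈0.157613; I≈3.852927, D=e−e_prev≈-1.536373; u=1/4·0.157613+5/4·3.852927+5/4·(-1.536373)≈2.935096; next y=1/5·2.842387+1/2·2.935096≈2.036025
n=6: y≈2.036025, sp=3, e=sp−y≈0.963975; I≈4.816902, D=e−e_prev≈0.806362; u=1/4·0.963975+5/4·4.816902+5/4·0.806362≈7.270074; next y=1/5·2.036025+1/2·7.270074≈4.042242
n=7: y≈4.042242, sp=3, e=sp−y≈-1.042242; I≈3.774660, D=e−e_prev≈-2.006217; u=1/4·(-1.042242)+5/4·3.774660+5/4·(-2.006217)≈1.949994; next y=1/5·4.042242+1/2·1.949994≈1.783445
n=8: y≈1.783445, sp=3, e=sp−y≈1.216555; I≈4.991215, D=e−e_prev≈2.258796; u=1/4·1.216555+5/4·4.991215+5/4·2.258796≈9.366653; next y=1/5·1.783445+1/2·9.366653≈5.040015
n=9: y≈5.040015, sp=-1, e=sp−y≈-6.040015; I≈-1.048801, D=e−e_prev≈-7.256570; u=1/4·(-6.040015)+5/4·(-1.048801)+5/4·(-7.256570)≈-11.891717; next y=1/5·5.040015+1/2·(-11.891717)≈-4.937855
n=10: y≈-4.937855, sp=-1, e=sp−y≈3.937855; I≈2.889055, D=e−e_prev≈9.977871; u=1/4·3.937855+5/4·2.889055+5/4·9.977871≈17.068121; next y=1/5·(-4.937855)+1/2·17.068121≈7.546489
n=11: y≈7.546489, sp=-1, e=sp−y≈-8.546489; I≈-5.657435, D=e−e_prev≈-12.484345; u=1/4·(-8.546489)+5/4·(-5.657435)+5/4·(-12.484345)≈-24.813846; next y=1/5·7.546489+1/2·(-24.813846)≈-10.897625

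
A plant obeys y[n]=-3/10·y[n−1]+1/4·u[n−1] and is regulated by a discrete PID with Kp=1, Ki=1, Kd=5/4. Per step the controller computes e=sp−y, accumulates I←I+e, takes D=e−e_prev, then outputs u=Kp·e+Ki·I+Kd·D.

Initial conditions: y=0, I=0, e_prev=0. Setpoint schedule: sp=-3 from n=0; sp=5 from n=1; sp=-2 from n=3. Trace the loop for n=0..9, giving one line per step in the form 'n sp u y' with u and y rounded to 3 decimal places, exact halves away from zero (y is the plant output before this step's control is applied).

0 -3 -9.750 0.000
1 5 24.922 -2.438
2 5 -11.235 6.962
3 -2 14.344 -4.897
4 -2 -21.178 5.055
5 -2 22.773 -6.811
6 -2 -34.528 7.736
7 -2 34.660 -10.953
8 -2 -54.187 11.951
9 -2 55.012 -17.132

(exact arithmetic carried between steps; '≈' marks a value shown rounded to 6 d.p. or computed from one; I and e_prev carry over from the previous line; the table rounds u and y to 3 d.p., halves away from zero)
n=0: y=0, sp=-3, e=sp−y=-3; I=-3, D=e−e_prev=-3; u=1·(-3)+1·(-3)+5/4·(-3)=-9.75; next y=-3/10·0+1/4·(-9.75)=-2.4375
n=1: y=-2.4375, sp=5, e=sp−y=7.4375; I=4.4375, D=e−e_prev=10.4375; u=1·7.4375+1·4.4375+5/4·10.4375=24.921875; next y=-3/10·(-2.4375)+1/4·24.921875≈6.961719
n=2: y≈6.961719, sp=5, e=sp−y≈-1.961719; I≈2.475781, D=e−e_prev≈-9.399219; u=1·(-1.961719)+1·2.475781+5/4·(-9.399219)≈-11.234961; next y=-3/10·6.961719+1/4·(-11.234961)≈-4.897256
n=3: y≈-4.897256, sp=-2, e=sp−y≈2.897256; I≈5.373037, D=e−e_prev≈4.858975; u=1·2.897256+1·5.373037+5/4·4.858975≈14.344011; next y=-3/10·(-4.897256)+1/4·14.344011≈5.055180
n=4: y≈5.055180, sp=-2, e=sp−y≈-7.055180; I≈-1.682142, D=e−e_prev≈-9.952435; u=1·(-7.055180)+1·(-1.682142)+5/4·(-9.952435)≈-21.177866; next y=-3/10·5.055180+1/4·(-21.177866)≈-6.811020
n=5: y≈-6.811020, sp=-2, e=sp−y≈4.811020; I≈3.128878, D=e−e_prev≈11.866200; u=1·4.811020+1·3.128878+5/4·11.866200≈22.772648; next y=-3/10·(-6.811020)+1/4·22.772648≈7.736468
n=6: y≈7.736468, sp=-2, e=sp−y≈-9.736468; I≈-6.607590, D=e−e_prev≈-14.547489; u=1·(-9.736468)+1·(-6.607590)+5/4·(-14.547489)≈-34.528419; next y=-3/10·7.736468+1/4·(-34.528419)≈-10.953045
n=7: y≈-10.953045, sp=-2, e=sp−y≈8.953045; I≈2.345455, D=e−e_prev≈18.689514; u=1·8.953045+1·2.345455+5/4·18.689514≈34.660392; next y=-3/10·(-10.953045)+1/4·34.660392≈11.951012
n=8: y≈11.951012, sp=-2, e=sp−y≈-13.951012; I≈-11.605557, D=e−e_prev≈-22.904057; u=1·(-13.951012)+1·(-11.605557)+5/4·(-22.904057)≈-54.186640; next y=-3/10·11.951012+1/4·(-54.186640)≈-17.131963
n=9: y≈-17.131963, sp=-2, e=sp−y≈15.131963; I≈3.526407, D=e−e_prev≈29.082975; u=1·15.131963+1·3.526407+5/4·29.082975≈55.012089; next y=-3/10·(-17.131963)+1/4·55.012089≈18.892611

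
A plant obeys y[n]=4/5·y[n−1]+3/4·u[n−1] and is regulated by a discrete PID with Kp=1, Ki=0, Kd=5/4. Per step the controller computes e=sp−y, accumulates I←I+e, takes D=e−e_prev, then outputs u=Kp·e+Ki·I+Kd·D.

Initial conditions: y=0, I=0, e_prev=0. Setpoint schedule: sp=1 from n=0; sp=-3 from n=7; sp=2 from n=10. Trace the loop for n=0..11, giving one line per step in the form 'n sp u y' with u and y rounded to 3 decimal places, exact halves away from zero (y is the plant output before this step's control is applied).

0 1 2.250 0.000
1 1 -2.797 1.688
2 1 4.792 -0.748
3 1 -6.675 2.996
4 1 10.616 -2.610
5 1 -15.479 5.874
6 1 23.890 -6.910
7 -3 -44.514 12.390
8 -3 65.303 -23.474
9 -3 -100.288 30.198
10 2 160.877 -51.058
11 2 -241.399 79.812

(exact arithmetic carried between steps; '≈' marks a value shown rounded to 6 d.p. or computed from one; I and e_prev carry over from the previous line; the table rounds u and y to 3 d.p., halves away from zero)
n=0: y=0, sp=1, e=sp−y=1; I=1, D=e−e_prev=1; u=1·1+0·1+5/4·1=2.25; next y=4/5·0+3/4·2.25=1.6875
n=1: y=1.6875, sp=1, e=sp−y=-0.6875; I=0.3125, D=e−e_prev=-1.6875; u=1·(-0.6875)+0·0.3125+5/4·(-1.6875)=-2.796875; next y=4/5·1.6875+3/4·(-2.796875)≈-0.747656
n=2: y≈-0.747656, sp=1, e=sp−y≈1.747656; I≈2.060156, D=e−e_prev≈2.435156; u=1·1.747656+0·2.060156+5/4·2.435156≈4.791602; next y=4/5·(-0.747656)+3/4·4.791602≈2.995576
n=3: y≈2.995576, sp=1, e=sp−y≈-1.995576; I≈0.064580, D=e−e_prev≈-3.743232; u=1·(-1.995576)+0·0.064580+5/4·(-3.743232)≈-6.674617; next y=4/5·2.995576+3/4·(-6.674617)≈-2.609502
n=4: y≈-2.609502, sp=1, e=sp−y≈3.609502; I≈3.674082, D=e−e_prev≈5.605078; u=1·3.609502+0·3.674082+5/4·5.605078≈10.615849; next y=4/5·(-2.609502)+3/4·10.615849≈5.874285
n=5: y≈5.874285, sp=1, e=sp−y≈-4.874285; I≈-1.200204, D=e−e_prev≈-8.483787; u=1·(-4.874285)+0·(-1.200204)+5/4·(-8.483787)≈-15.479019; next y=4/5·5.874285+3/4·(-15.479019)≈-6.909836
n=6: y≈-6.909836, sp=1, e=sp−y≈7.909836; I≈6.709632, D=e−e_prev≈12.784121; u=1·7.909836+0·6.709632+5/4·12.784121≈23.889988; next y=4/5·(-6.909836)+3/4·23.889988≈12.389622
n=7: y≈12.389622, sp=-3, e=sp−y≈-15.389622; I≈-8.679990, D=e−e_prev≈-23.299458; u=1·(-15.389622)+0·(-8.679990)+5/4·(-23.299458)≈-44.513944; next y=4/5·12.389622+3/4·(-44.513944)≈-23.473761
n=8: y≈-23.473761, sp=-3, e=sp−y≈20.473761; I≈11.793771, D=e−e_prev≈35.863383; u=1·20.473761+0·11.793771+5/4·35.863383≈65.302989; next y=4/5·(-23.473761)+3/4·65.302989≈30.198233
n=9: y≈30.198233, sp=-3, e=sp−y≈-33.198233; I≈-21.404462, D=e−e_prev≈-53.671994; u=1·(-33.198233)+0·(-21.404462)+5/4·(-53.671994)≈-100.288225; next y=4/5·30.198233+3/4·(-100.288225)≈-51.057582
n=10: y≈-51.057582, sp=2, e=sp−y≈53.057582; I≈31.653120, D=e−e_prev≈86.255816; u=1·53.057582+0·31.653120+5/4·86.255816≈160.877352; next y=4/5·(-51.057582)+3/4·160.877352≈79.811948
n=11: y≈79.811948, sp=2, e=sp−y≈-77.811948; I≈-46.158828, D=e−e_prev≈-130.869530; u=1·(-77.811948)+0·(-46.158828)+5/4·(-130.869530)≈-241.398861; next y=4/5·79.811948+3/4·(-241.398861)≈-117.199587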